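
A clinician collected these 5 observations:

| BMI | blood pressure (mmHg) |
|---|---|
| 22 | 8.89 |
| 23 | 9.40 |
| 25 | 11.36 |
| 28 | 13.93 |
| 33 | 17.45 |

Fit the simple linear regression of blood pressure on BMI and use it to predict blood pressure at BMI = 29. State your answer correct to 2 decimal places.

n = 5, Σx = 131, Σy = 61.03, Σxy = 1661.67, Σx² = 3511
Sxx = Σx² − (Σx)²/n = 3511 − 3432.2 = 78.8
Sxy = Σxy − (Σx)(Σy)/n = 1661.67 − 1598.986 = 62.684
b = Sxy/Sxx = 62.684/78.8 = 0.795482
a = ȳ − b·x̄ = 12.206 − 0.795482·26.2 = -8.635635
ŷ(29) = a + b·29 = -8.635635 + 0.795482·29 = 14.433350

14.43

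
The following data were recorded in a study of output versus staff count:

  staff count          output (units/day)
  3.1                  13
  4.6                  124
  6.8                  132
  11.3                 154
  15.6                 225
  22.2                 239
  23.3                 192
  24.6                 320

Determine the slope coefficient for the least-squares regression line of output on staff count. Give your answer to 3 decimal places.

9.181

n = 8, Σx = 111.5, Σy = 1399, Σxy = 24409.9, Σx² = 2088.95
Sxx = Σx² − (Σx)²/n = 2088.95 − 1554.03125 = 534.91875
Sxy = Σxy − (Σx)(Σy)/n = 24409.9 − 19498.5625 = 4911.3375
b = Sxy/Sxx = 4911.3375/534.91875 = 9.181464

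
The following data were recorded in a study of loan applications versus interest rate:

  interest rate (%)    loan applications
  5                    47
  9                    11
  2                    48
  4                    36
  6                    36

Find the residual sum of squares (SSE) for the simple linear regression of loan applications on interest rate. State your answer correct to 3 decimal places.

n = 5, Σx = 26, Σy = 178, Σxy = 790, Σx² = 162, Σy² = 7226
Sxx = Σx² − (Σx)²/n = 162 − 135.2 = 26.8
Sxy = Σxy − (Σx)(Σy)/n = 790 − 925.6 = -135.6
Syy = Σy² − (Σy)²/n = 7226 − 6336.8 = 889.2
b = Sxy/Sxx = -135.6/26.8 = -5.059701
SSE = Syy − b·Sxy = 889.2 − (-5.059701)·(-135.6) = 203.104478

203.104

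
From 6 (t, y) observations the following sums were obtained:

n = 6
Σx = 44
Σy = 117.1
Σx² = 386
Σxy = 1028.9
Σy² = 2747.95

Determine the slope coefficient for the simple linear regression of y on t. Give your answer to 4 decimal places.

Sxx = Σx² − (Σx)²/n = 386 − 322.666667 = 63.333333
Sxy = Σxy − (Σx)(Σy)/n = 1028.9 − 858.733333 = 170.166667
b = Sxy/Sxx = 170.166667/63.333333 = 2.686842

2.6868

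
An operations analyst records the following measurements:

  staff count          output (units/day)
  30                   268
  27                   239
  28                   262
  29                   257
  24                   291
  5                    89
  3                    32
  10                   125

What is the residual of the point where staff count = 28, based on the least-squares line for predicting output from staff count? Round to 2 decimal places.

-3.24

n = 8, Σx = 156, Σy = 1563, Σxy = 38057, Σx² = 3964
Sxx = Σx² − (Σx)²/n = 3964 − 3042 = 922
Sxy = Σxy − (Σx)(Σy)/n = 38057 − 30478.5 = 7578.5
b = Sxy/Sxx = 7578.5/922 = 8.219631
a = ȳ − b·x̄ = 195.375 − 8.219631·19.5 = 35.092191
ŷ(28) = 35.092191 + 8.219631·28 = 265.241866
residual = y − ŷ = 262 − 265.241866 = -3.241866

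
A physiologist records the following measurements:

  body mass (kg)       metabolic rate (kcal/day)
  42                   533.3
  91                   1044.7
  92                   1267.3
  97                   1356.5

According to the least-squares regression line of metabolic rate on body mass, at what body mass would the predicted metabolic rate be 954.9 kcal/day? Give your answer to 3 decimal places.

73.534

n = 4, Σx = 322, Σy = 4201.8, Σxy = 365638.4, Σx² = 27918
Sxx = Σx² − (Σx)²/n = 27918 − 25921 = 1997
Sxy = Σxy − (Σx)(Σy)/n = 365638.4 − 338244.9 = 27393.5
b = Sxy/Sxx = 27393.5/1997 = 13.717326
a = ȳ − b·x̄ = 1050.45 − 13.717326·80.5 = -53.794742
Set a + b·x = 954.9: x = (954.9 − (-53.794742)) / 13.717326 = 73.534357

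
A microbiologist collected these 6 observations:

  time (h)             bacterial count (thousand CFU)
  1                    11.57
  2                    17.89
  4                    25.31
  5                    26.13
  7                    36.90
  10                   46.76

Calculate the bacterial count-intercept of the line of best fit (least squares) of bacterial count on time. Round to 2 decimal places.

n = 6, Σx = 29, Σy = 164.56, Σxy = 1005.14, Σx² = 195
Sxx = Σx² − (Σx)²/n = 195 − 140.166667 = 54.833333
Sxy = Σxy − (Σx)(Σy)/n = 1005.14 − 795.373333 = 209.766667
b = Sxy/Sxx = 209.766667/54.833333 = 3.825532
a = ȳ − b·x̄ = 27.426667 − 3.825532·4.833333 = 8.936596

8.94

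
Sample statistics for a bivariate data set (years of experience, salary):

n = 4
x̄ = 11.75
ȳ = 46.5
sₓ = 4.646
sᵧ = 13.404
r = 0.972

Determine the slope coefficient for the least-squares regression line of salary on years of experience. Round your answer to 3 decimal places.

2.804

b = r · sᵧ/sₓ = 0.972 · 13.404/4.646 = 2.804281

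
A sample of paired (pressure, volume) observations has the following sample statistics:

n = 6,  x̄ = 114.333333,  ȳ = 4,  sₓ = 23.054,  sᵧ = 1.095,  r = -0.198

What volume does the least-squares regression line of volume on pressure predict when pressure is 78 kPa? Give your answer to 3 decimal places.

b = r · sᵧ/sₓ = -0.198 · 1.095/23.054 = -0.009404
a = ȳ − b·x̄ = 4 − (-0.009404)·114.333333 = 5.075241
ŷ(78) = a + b·78 = 5.075241 + (-0.009404)·78 = 4.341695

4.342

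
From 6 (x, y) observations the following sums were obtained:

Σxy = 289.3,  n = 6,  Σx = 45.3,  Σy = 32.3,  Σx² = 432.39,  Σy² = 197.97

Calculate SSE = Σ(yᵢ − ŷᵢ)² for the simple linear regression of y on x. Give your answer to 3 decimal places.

Sxx = Σx² − (Σx)²/n = 432.39 − 342.015 = 90.375
Sxy = Σxy − (Σx)(Σy)/n = 289.3 − 243.865 = 45.435
Syy = Σy² − (Σy)²/n = 197.97 − 173.881667 = 24.088333
b = Sxy/Sxx = 45.435/90.375 = 0.502739
SSE = Syy − b·Sxy = 24.088333 − 0.502739·45.435 = 1.246406

1.246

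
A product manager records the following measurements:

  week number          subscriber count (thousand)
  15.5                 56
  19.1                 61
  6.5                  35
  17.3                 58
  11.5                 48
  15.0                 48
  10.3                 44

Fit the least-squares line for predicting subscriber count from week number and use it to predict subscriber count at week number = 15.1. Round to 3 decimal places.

52.984

n = 7, Σx = 95.2, Σy = 350, Σxy = 4989.2, Σx² = 1409.94
Sxx = Σx² − (Σx)²/n = 1409.94 − 1294.72 = 115.22
Sxy = Σxy − (Σx)(Σy)/n = 4989.2 − 4760 = 229.2
b = Sxy/Sxx = 229.2/115.22 = 1.989238
a = ȳ − b·x̄ = 50 − 1.989238·13.6 = 22.946363
ŷ(15.1) = a + b·15.1 = 22.946363 + 1.989238·15.1 = 52.983857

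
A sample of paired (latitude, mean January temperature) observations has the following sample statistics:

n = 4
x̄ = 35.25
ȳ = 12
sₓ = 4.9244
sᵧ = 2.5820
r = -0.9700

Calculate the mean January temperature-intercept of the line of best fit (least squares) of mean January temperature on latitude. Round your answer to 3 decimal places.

b = r · sᵧ/sₓ = -0.97 · 2.582/4.9244 = -0.508598
a = ȳ − b·x̄ = 12 − (-0.508598)·35.25 = 29.928080

29.928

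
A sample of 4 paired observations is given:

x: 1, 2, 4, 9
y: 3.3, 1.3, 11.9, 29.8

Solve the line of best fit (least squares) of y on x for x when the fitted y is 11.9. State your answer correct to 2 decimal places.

n = 4, Σx = 16, Σy = 46.3, Σxy = 321.7, Σx² = 102
Sxx = Σx² − (Σx)²/n = 102 − 64 = 38
Sxy = Σxy − (Σx)(Σy)/n = 321.7 − 185.2 = 136.5
b = Sxy/Sxx = 136.5/38 = 3.592105
a = ȳ − b·x̄ = 11.575 − 3.592105·4 = -2.793421
Set a + b·x = 11.9: x = (11.9 − (-2.793421)) / 3.592105 = 4.090476

4.09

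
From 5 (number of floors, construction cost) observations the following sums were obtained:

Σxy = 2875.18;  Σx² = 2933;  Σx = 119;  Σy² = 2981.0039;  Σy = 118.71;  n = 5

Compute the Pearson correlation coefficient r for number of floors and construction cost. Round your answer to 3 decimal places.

Sxx = Σx² − (Σx)²/n = 2933 − 2832.2 = 100.8
Sxy = Σxy − (Σx)(Σy)/n = 2875.18 − 2825.298 = 49.882
Syy = Σy² − (Σy)²/n = 2981.0039 − 2818.41282 = 162.59108
r = Sxy/√(Sxx·Syy) = 49.882/√(16389.180864) = 49.882/128.020236 = 0.389642

0.390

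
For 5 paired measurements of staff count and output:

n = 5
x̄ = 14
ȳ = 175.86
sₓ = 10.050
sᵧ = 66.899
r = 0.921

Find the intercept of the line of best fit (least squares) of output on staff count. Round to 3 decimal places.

b = r · sᵧ/sₓ = 0.921 · 66.899/10.05 = 6.130744
a = ȳ − b·x̄ = 175.86 − 6.130744·14 = 90.029581

90.030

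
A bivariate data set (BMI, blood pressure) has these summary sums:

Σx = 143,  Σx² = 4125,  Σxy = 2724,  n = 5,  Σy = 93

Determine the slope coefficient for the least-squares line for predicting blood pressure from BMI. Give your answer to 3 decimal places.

Sxx = Σx² − (Σx)²/n = 4125 − 4089.8 = 35.2
Sxy = Σxy − (Σx)(Σy)/n = 2724 − 2659.8 = 64.2
b = Sxy/Sxx = 64.2/35.2 = 1.823864

1.824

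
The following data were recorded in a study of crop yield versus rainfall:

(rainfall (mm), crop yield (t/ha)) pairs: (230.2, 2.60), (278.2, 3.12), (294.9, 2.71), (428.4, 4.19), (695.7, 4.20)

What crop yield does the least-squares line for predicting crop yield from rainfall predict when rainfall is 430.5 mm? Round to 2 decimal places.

3.52

n = 5, Σx = 1927.4, Σy = 16.82, Σxy = 6982.619, Σx² = 884878.34
Sxx = Σx² − (Σx)²/n = 884878.34 − 742974.152 = 141904.188
Sxy = Σxy − (Σx)(Σy)/n = 6982.619 − 6483.7736 = 498.8454
b = Sxy/Sxx = 498.8454/141904.188 = 0.003515
a = ȳ − b·x̄ = 3.364 − 0.003515·385.48 = 2.008896
ŷ(430.5) = a + b·430.5 = 2.008896 + 0.003515·430.5 = 3.522262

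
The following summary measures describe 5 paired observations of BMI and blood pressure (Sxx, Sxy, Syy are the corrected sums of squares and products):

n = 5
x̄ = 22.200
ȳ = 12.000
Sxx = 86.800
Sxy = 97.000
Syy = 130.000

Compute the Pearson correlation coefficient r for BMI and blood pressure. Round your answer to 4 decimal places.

0.9131

r = Sxy/√(Sxx·Syy) = 97/√(11284) = 97/106.226174 = 0.913146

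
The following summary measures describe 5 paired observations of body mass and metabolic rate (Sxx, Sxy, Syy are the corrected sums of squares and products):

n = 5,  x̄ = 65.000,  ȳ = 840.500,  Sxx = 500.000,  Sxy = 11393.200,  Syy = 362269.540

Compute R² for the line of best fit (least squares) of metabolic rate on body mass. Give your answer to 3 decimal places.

R² = Sxy²/(Sxx·Syy) = (11393.2)²/(500·362269.54) = 0.716621

0.717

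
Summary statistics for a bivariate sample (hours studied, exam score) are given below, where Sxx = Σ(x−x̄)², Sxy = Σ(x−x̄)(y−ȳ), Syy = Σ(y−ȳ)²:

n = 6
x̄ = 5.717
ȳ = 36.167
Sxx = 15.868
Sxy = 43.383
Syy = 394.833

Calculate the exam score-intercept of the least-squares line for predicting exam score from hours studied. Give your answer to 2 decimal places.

b = Sxy/Sxx = 43.383/15.868 = 2.733993
a = ȳ − b·x̄ = 36.167 − 2.733993·5.717 = 20.536762

20.54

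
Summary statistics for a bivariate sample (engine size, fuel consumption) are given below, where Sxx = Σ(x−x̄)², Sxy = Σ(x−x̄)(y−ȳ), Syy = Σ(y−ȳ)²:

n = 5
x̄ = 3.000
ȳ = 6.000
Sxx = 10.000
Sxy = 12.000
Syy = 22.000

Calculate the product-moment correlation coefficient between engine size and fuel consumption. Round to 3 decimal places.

r = Sxy/√(Sxx·Syy) = 12/√(220) = 12/14.832397 = 0.809040

0.809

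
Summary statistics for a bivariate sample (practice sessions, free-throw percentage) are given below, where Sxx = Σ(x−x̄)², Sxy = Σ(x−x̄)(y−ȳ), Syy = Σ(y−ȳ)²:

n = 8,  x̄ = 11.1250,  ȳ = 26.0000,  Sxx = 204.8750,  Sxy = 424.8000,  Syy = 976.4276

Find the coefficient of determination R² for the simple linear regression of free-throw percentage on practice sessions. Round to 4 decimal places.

R² = Sxy²/(Sxx·Syy) = (424.8)²/(204.875·976.4276) = 0.902070

0.9021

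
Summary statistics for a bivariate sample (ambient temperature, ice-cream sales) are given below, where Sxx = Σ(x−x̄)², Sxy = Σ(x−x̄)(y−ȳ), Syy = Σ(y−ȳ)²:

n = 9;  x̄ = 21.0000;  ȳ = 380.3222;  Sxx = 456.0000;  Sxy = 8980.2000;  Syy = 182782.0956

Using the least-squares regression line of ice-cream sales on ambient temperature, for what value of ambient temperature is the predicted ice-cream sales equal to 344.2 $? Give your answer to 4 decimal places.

19.1658

b = Sxy/Sxx = 8980.2/456 = 19.693421
a = ȳ − b·x̄ = 380.3222 − 19.693421·21 = -33.239642
Set a + b·x = 344.2: x = (344.2 − (-33.239642)) / 19.693421 = 19.165773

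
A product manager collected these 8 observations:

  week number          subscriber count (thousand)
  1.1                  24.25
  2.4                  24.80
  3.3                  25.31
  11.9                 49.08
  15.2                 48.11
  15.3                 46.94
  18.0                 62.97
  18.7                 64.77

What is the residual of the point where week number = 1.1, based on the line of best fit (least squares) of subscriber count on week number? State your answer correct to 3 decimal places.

n = 8, Σx = 85.9, Σy = 346.23, Σxy = 4547.883, Σx² = 1298.29
Sxx = Σx² − (Σx)²/n = 1298.29 − 922.35125 = 375.93875
Sxy = Σxy − (Σx)(Σy)/n = 4547.883 − 3717.644625 = 830.238375
b = Sxy/Sxx = 830.238375/375.93875 = 2.208441
a = ȳ − b·x̄ = 43.27875 − 2.208441·10.7375 = 19.565620
ŷ(1.1) = 19.565620 + 2.208441·1.1 = 21.994904
residual = y − ŷ = 24.25 − 21.994904 = 2.255096

2.255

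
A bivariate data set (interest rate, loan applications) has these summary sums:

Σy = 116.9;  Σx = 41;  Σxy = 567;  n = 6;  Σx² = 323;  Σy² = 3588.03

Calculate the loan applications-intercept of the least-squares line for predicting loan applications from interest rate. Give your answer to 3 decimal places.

56.466

Sxx = Σx² − (Σx)²/n = 323 − 280.166667 = 42.833333
Sxy = Σxy − (Σx)(Σy)/n = 567 − 798.816667 = -231.816667
b = Sxy/Sxx = -231.816667/42.833333 = -5.412062
a = ȳ − b·x̄ = 19.483333 − (-5.412062)·6.833333 = 56.465759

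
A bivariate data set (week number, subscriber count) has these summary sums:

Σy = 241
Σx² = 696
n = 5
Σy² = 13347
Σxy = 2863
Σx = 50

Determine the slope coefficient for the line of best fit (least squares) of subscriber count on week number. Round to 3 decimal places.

2.311

Sxx = Σx² − (Σx)²/n = 696 − 500 = 196
Sxy = Σxy − (Σx)(Σy)/n = 2863 − 2410 = 453
b = Sxy/Sxx = 453/196 = 2.311224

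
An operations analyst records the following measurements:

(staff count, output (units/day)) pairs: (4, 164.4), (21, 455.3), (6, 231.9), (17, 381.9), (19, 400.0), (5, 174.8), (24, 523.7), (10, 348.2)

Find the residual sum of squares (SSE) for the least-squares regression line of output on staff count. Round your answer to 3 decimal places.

6901.055

n = 8, Σx = 106, Σy = 2680.2, Σxy = 42627.4, Σx² = 1844, Σy² = 1020010.64
Sxx = Σx² − (Σx)²/n = 1844 − 1404.5 = 439.5
Sxy = Σxy − (Σx)(Σy)/n = 42627.4 − 35512.65 = 7114.75
Syy = Σy² − (Σy)²/n = 1020010.64 − 897934.005 = 122076.635
b = Sxy/Sxx = 7114.75/439.5 = 16.188282
SSE = Syy − b·Sxy = 122076.635 − 16.188282·7114.75 = 6901.054653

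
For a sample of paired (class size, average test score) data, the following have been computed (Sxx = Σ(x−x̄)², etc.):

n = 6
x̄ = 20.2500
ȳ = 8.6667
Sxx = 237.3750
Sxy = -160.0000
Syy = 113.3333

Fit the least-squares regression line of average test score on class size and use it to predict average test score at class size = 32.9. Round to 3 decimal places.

0.140

b = Sxy/Sxx = -160/237.375 = -0.674039
a = ȳ − b·x̄ = 8.6667 − (-0.674039)·20.25 = 22.315989
ŷ(32.9) = a + b·32.9 = 22.315989 + (-0.674039)·32.9 = 0.140107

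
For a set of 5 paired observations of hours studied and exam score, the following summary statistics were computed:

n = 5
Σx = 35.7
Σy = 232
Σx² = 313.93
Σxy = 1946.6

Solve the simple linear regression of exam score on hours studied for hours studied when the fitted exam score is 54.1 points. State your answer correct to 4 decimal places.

8.7068

Sxx = Σx² − (Σx)²/n = 313.93 − 254.898 = 59.032
Sxy = Σxy − (Σx)(Σy)/n = 1946.6 − 1656.48 = 290.12
b = Sxy/Sxx = 290.12/59.032 = 4.914623
a = ȳ − b·x̄ = 46.4 − 4.914623·7.14 = 11.309595
Set a + b·x = 54.1: x = (54.1 − 11.309595) / 4.914623 = 8.706753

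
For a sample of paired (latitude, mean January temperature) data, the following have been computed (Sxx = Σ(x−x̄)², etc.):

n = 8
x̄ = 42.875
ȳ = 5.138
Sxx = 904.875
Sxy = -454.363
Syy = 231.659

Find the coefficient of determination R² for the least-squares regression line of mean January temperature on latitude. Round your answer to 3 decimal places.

0.985

R² = Sxy²/(Sxx·Syy) = (-454.363)²/(904.875·231.659) = 0.984846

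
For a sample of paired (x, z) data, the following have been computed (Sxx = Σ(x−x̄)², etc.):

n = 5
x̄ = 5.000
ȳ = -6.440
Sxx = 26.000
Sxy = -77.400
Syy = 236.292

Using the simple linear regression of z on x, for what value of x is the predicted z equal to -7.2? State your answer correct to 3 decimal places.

5.255

b = Sxy/Sxx = -77.4/26 = -2.976923
a = ȳ − b·x̄ = -6.44 − (-2.976923)·5 = 8.444615
Set a + b·x = -7.2: x = (-7.2 − 8.444615) / (-2.976923) = 5.255297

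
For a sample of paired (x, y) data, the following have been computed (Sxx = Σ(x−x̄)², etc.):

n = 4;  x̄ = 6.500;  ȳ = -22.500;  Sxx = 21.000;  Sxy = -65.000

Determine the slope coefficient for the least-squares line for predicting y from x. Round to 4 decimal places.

b = Sxy/Sxx = -65/21 = -3.095238

-3.0952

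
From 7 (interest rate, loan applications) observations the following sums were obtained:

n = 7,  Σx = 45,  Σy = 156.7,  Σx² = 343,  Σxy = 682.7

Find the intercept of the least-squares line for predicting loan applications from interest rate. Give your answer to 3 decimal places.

61.241

Sxx = Σx² − (Σx)²/n = 343 − 289.285714 = 53.714286
Sxy = Σxy − (Σx)(Σy)/n = 682.7 − 1007.357143 = -324.657143
b = Sxy/Sxx = -324.657143/53.714286 = -6.044149
a = ȳ − b·x̄ = 22.385714 − (-6.044149)·6.428571 = 61.240957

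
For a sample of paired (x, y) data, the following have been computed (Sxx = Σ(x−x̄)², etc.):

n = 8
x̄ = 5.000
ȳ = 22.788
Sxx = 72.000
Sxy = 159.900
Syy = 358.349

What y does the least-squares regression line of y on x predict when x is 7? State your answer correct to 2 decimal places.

b = Sxy/Sxx = 159.9/72 = 2.220833
a = ȳ − b·x̄ = 22.788 − 2.220833·5 = 11.683833
ŷ(7) = a + b·7 = 11.683833 + 2.220833·7 = 27.229667

27.23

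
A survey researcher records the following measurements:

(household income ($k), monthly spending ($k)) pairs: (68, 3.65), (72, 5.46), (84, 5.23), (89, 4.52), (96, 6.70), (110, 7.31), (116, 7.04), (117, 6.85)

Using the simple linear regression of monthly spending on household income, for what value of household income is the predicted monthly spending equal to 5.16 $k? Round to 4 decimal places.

82.5378

n = 8, Σx = 752, Σy = 46.76, Σxy = 4548.31, Σx² = 73246
Sxx = Σx² − (Σx)²/n = 73246 − 70688 = 2558
Sxy = Σxy − (Σx)(Σy)/n = 4548.31 − 4395.44 = 152.87
b = Sxy/Sxx = 152.87/2558 = 0.059762
a = ȳ − b·x̄ = 5.845 − 0.059762·94 = 0.227416
Set a + b·x = 5.16: x = (5.16 − 0.227416) / 0.059762 = 82.537777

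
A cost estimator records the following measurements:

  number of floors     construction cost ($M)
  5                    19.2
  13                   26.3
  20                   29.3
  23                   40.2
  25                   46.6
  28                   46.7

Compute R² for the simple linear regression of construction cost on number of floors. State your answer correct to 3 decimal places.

0.895

n = 6, Σx = 114, Σy = 208.3, Σxy = 4421.1, Σx² = 2532, Σy² = 7887.31
Sxx = Σx² − (Σx)²/n = 2532 − 2166 = 366
Sxy = Σxy − (Σx)(Σy)/n = 4421.1 − 3957.7 = 463.4
Syy = Σy² − (Σy)²/n = 7887.31 − 7231.481667 = 655.828333
R² = Sxy²/(Sxx·Syy) = (463.4)²/(366·655.828333) = 0.894625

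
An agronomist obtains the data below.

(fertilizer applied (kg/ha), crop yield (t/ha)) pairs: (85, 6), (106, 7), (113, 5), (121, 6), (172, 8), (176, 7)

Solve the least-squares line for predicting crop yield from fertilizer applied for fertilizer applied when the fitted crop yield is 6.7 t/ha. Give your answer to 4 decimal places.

n = 6, Σx = 773, Σy = 39, Σxy = 5151, Σx² = 106431
Sxx = Σx² − (Σx)²/n = 106431 − 99588.166667 = 6842.833333
Sxy = Σxy − (Σx)(Σy)/n = 5151 − 5024.5 = 126.5
b = Sxy/Sxx = 126.5/6842.833333 = 0.018486
a = ȳ − b·x̄ = 6.5 − 0.018486·128.833333 = 4.118323
Set a + b·x = 6.7: x = (6.7 − 4.118323) / 0.018486 = 139.652042

139.6520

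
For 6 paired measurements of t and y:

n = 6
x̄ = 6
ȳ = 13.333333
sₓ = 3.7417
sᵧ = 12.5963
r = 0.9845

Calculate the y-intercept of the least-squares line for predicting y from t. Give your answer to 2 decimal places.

b = r · sᵧ/sₓ = 0.9845 · 12.5963/3.7417 = 3.314284
a = ȳ − b·x̄ = 13.333333 − 3.314284·6 = -6.552372

-6.55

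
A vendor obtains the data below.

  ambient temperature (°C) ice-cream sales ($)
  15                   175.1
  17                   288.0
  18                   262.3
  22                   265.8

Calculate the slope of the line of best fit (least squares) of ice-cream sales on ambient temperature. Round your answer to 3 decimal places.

n = 4, Σx = 72, Σy = 991.2, Σxy = 18091.5, Σx² = 1322
Sxx = Σx² − (Σx)²/n = 1322 − 1296 = 26
Sxy = Σxy − (Σx)(Σy)/n = 18091.5 − 17841.6 = 249.9
b = Sxy/Sxx = 249.9/26 = 9.611538

9.612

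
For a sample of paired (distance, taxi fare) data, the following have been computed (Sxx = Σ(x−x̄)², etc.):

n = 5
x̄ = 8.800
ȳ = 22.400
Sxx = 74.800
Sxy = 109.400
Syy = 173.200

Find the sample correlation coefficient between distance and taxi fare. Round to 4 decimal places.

0.9612

r = Sxy/√(Sxx·Syy) = 109.4/√(12955.36) = 109.4/113.821615 = 0.961153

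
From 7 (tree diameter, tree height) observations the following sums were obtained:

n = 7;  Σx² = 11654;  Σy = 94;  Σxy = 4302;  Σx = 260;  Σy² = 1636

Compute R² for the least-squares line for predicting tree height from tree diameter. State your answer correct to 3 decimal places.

Sxx = Σx² − (Σx)²/n = 11654 − 9657.142857 = 1996.857143
Sxy = Σxy − (Σx)(Σy)/n = 4302 − 3491.428571 = 810.571429
Syy = Σy² − (Σy)²/n = 1636 − 1262.285714 = 373.714286
R² = Sxy²/(Sxx·Syy) = (810.571429)²/(1996.857143·373.714286) = 0.880432

0.880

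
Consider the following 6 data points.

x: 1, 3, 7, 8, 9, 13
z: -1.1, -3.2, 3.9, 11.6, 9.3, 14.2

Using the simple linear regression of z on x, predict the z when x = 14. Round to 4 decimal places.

16.6363

n = 6, Σx = 41, Σy = 34.7, Σxy = 377.7, Σx² = 373
Sxx = Σx² − (Σx)²/n = 373 − 280.166667 = 92.833333
Sxy = Σxy − (Σx)(Σy)/n = 377.7 − 237.116667 = 140.583333
b = Sxy/Sxx = 140.583333/92.833333 = 1.514363
a = ȳ − b·x̄ = 5.783333 − 1.514363·6.833333 = -4.564811
ŷ(14) = a + b·14 = -4.564811 + 1.514363·14 = 16.636266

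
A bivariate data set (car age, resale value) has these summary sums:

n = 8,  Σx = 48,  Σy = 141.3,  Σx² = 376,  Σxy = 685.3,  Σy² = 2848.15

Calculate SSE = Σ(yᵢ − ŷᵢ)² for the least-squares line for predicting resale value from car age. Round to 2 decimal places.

52.37

Sxx = Σx² − (Σx)²/n = 376 − 288 = 88
Sxy = Σxy − (Σx)(Σy)/n = 685.3 − 847.8 = -162.5
Syy = Σy² − (Σy)²/n = 2848.15 − 2495.71125 = 352.43875
b = Sxy/Sxx = -162.5/88 = -1.846591
SSE = Syy − b·Sxy = 352.43875 − (-1.846591)·(-162.5) = 52.367727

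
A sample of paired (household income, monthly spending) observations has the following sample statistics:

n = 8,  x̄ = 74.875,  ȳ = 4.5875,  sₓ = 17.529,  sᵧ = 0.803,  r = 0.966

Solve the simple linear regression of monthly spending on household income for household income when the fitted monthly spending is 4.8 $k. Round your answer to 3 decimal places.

79.677

b = r · sᵧ/sₓ = 0.966 · 0.803/17.529 = 0.044252
a = ȳ − b·x̄ = 4.5875 − 0.044252·74.875 = 1.274111
Set a + b·x = 4.8: x = (4.8 − 1.274111) / 0.044252 = 79.677014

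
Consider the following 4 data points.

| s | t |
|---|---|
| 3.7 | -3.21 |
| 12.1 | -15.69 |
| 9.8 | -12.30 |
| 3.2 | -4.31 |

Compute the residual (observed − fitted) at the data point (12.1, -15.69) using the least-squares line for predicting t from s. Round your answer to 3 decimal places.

-0.139

n = 4, Σx = 28.8, Σy = -35.51, Σxy = -336.058, Σx² = 266.38
Sxx = Σx² − (Σx)²/n = 266.38 − 207.36 = 59.02
Sxy = Σxy − (Σx)(Σy)/n = -336.058 − (-255.672) = -80.386
b = Sxy/Sxx = -80.386/59.02 = -1.362013
a = ȳ − b·x̄ = -8.8775 − (-1.362013)·7.2 = 0.928993
ŷ(12.1) = 0.928993 + (-1.362013)·12.1 = -15.551363
residual = y − ŷ = -15.69 − (-15.551363) = -0.138637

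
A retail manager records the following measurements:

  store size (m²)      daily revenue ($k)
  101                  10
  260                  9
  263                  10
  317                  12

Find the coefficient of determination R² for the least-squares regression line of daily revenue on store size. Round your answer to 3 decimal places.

n = 4, Σx = 941, Σy = 41, Σxy = 9784, Σx² = 247459, Σy² = 425
Sxx = Σx² − (Σx)²/n = 247459 − 221370.25 = 26088.75
Sxy = Σxy − (Σx)(Σy)/n = 9784 − 9645.25 = 138.75
Syy = Σy² − (Σy)²/n = 425 − 420.25 = 4.75
R² = Sxy²/(Sxx·Syy) = (138.75)²/(26088.75·4.75) = 0.155353

0.155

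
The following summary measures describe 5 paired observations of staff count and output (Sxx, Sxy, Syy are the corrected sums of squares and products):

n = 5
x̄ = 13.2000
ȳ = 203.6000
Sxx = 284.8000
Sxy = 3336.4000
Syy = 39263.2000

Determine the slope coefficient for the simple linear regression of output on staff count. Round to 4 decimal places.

11.7149

b = Sxy/Sxx = 3336.4/284.8 = 11.714888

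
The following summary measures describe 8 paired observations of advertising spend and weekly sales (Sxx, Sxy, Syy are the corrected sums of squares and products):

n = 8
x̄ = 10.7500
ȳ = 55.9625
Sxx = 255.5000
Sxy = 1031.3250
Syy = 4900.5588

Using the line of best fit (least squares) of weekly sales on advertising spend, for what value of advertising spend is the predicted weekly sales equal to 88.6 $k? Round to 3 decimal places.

b = Sxy/Sxx = 1031.325/255.5 = 4.036497
a = ȳ − b·x̄ = 55.9625 − 4.036497·10.75 = 12.570157
Set a + b·x = 88.6: x = (88.6 − 12.570157) / 4.036497 = 18.835600

18.836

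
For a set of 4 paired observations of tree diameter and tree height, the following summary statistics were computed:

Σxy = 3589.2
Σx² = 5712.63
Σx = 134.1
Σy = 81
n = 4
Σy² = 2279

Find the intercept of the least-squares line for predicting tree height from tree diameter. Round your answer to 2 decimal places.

-3.82

Sxx = Σx² − (Σx)²/n = 5712.63 − 4495.7025 = 1216.9275
Sxy = Σxy − (Σx)(Σy)/n = 3589.2 − 2715.525 = 873.675
b = Sxy/Sxx = 873.675/1216.9275 = 0.717935
a = ȳ − b·x̄ = 20.25 − 0.717935·33.525 = -3.818775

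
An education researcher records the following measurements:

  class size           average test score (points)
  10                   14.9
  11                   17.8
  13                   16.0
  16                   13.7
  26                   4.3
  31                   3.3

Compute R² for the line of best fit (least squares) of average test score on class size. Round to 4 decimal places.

n = 6, Σx = 107, Σy = 70, Σxy = 986.1, Σx² = 2283, Σy² = 1011.92
Sxx = Σx² − (Σx)²/n = 2283 − 1908.166667 = 374.833333
Sxy = Σxy − (Σx)(Σy)/n = 986.1 − 1248.333333 = -262.233333
Syy = Σy² − (Σy)²/n = 1011.92 − 816.666667 = 195.253333
R² = Sxy²/(Sxx·Syy) = (-262.233333)²/(374.833333·195.253333) = 0.939592

0.9396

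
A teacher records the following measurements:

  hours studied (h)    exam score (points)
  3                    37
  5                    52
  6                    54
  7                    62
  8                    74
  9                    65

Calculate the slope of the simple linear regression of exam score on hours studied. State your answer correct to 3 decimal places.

n = 6, Σx = 38, Σy = 344, Σxy = 2306, Σx² = 264
Sxx = Σx² − (Σx)²/n = 264 − 240.666667 = 23.333333
Sxy = Σxy − (Σx)(Σy)/n = 2306 − 2178.666667 = 127.333333
b = Sxy/Sxx = 127.333333/23.333333 = 5.457143

5.457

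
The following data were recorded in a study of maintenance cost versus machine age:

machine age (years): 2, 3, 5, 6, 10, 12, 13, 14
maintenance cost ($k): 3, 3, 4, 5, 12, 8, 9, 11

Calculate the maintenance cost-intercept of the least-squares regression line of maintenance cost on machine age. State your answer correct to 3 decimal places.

1.360

n = 8, Σx = 65, Σy = 55, Σxy = 552, Σx² = 683
Sxx = Σx² − (Σx)²/n = 683 − 528.125 = 154.875
Sxy = Σxy − (Σx)(Σy)/n = 552 − 446.875 = 105.125
b = Sxy/Sxx = 105.125/154.875 = 0.678773
a = ȳ − b·x̄ = 6.875 − 0.678773·8.125 = 1.359968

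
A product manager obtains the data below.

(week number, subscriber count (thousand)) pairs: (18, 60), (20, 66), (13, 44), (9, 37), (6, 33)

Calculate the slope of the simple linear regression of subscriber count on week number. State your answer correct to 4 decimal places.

n = 5, Σx = 66, Σy = 240, Σxy = 3503, Σx² = 1010
Sxx = Σx² − (Σx)²/n = 1010 − 871.2 = 138.8
Sxy = Σxy − (Σx)(Σy)/n = 3503 − 3168 = 335
b = Sxy/Sxx = 335/138.8 = 2.413545

2.4135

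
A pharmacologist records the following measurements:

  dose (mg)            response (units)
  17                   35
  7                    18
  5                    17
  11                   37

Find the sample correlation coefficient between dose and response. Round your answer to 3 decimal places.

n = 4, Σx = 40, Σy = 107, Σxy = 1213, Σx² = 484, Σy² = 3207
Sxx = Σx² − (Σx)²/n = 484 − 400 = 84
Sxy = Σxy − (Σx)(Σy)/n = 1213 − 1070 = 143
Syy = Σy² − (Σy)²/n = 3207 − 2862.25 = 344.75
r = Sxy/√(Sxx·Syy) = 143/√(28959) = 143/170.173441 = 0.840319

0.840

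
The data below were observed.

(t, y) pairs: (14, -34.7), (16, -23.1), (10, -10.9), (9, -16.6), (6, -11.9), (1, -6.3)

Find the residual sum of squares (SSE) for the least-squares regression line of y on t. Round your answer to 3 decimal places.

n = 6, Σx = 56, Σy = -103.5, Σxy = -1191.5, Σx² = 670, Σy² = 2313.37
Sxx = Σx² − (Σx)²/n = 670 − 522.666667 = 147.333333
Sxy = Σxy − (Σx)(Σy)/n = -1191.5 − (-966) = -225.5
Syy = Σy² − (Σy)²/n = 2313.37 − 1785.375 = 527.995
b = Sxy/Sxx = -225.5/147.333333 = -1.530543
SSE = Syy − b·Sxy = 527.995 − (-1.530543)·(-225.5) = 182.857557

182.858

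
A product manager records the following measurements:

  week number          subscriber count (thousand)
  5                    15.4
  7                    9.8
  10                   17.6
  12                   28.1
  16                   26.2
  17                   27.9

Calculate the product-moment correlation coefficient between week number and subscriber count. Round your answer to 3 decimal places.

n = 6, Σx = 67, Σy = 125, Σxy = 1552.3, Σx² = 863, Σy² = 2897.42
Sxx = Σx² − (Σx)²/n = 863 − 748.166667 = 114.833333
Sxy = Σxy − (Σx)(Σy)/n = 1552.3 − 1395.833333 = 156.466667
Syy = Σy² − (Σy)²/n = 2897.42 − 2604.166667 = 293.253333
r = Sxy/√(Sxx·Syy) = 156.466667/√(33675.257778) = 156.466667/183.508195 = 0.852641

0.853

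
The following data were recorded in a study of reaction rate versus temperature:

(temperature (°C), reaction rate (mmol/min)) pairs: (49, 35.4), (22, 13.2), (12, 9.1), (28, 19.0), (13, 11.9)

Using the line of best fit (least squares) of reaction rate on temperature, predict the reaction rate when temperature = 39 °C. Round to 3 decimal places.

27.486

n = 5, Σx = 124, Σy = 88.6, Σxy = 2820.9, Σx² = 3982
Sxx = Σx² − (Σx)²/n = 3982 − 3075.2 = 906.8
Sxy = Σxy − (Σx)(Σy)/n = 2820.9 − 2197.28 = 623.62
b = Sxy/Sxx = 623.62/906.8 = 0.687715
a = ȳ − b·x̄ = 17.72 − 0.687715·24.8 = 0.664667
ŷ(39) = a + b·39 = 0.664667 + 0.687715·39 = 27.485554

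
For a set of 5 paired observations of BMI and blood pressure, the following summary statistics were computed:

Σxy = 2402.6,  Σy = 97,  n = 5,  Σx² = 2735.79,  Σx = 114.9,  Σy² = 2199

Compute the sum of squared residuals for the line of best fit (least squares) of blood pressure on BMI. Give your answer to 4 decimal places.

1.4776

Sxx = Σx² − (Σx)²/n = 2735.79 − 2640.402 = 95.388
Sxy = Σxy − (Σx)(Σy)/n = 2402.6 − 2229.06 = 173.54
Syy = Σy² − (Σy)²/n = 2199 − 1881.8 = 317.2
b = Sxy/Sxx = 173.54/95.388 = 1.819306
SSE = Syy − b·Sxy = 317.2 − 1.819306·173.54 = 1.477565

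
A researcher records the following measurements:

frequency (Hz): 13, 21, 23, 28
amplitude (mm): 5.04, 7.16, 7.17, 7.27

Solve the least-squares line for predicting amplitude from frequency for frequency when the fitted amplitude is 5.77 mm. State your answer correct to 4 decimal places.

n = 4, Σx = 85, Σy = 26.64, Σxy = 584.35, Σx² = 1923
Sxx = Σx² − (Σx)²/n = 1923 − 1806.25 = 116.75
Sxy = Σxy − (Σx)(Σy)/n = 584.35 − 566.1 = 18.25
b = Sxy/Sxx = 18.25/116.75 = 0.156317
a = ȳ − b·x̄ = 6.66 − 0.156317·21.25 = 3.338266
Set a + b·x = 5.77: x = (5.77 − 3.338266) / 0.156317 = 15.556438

15.5564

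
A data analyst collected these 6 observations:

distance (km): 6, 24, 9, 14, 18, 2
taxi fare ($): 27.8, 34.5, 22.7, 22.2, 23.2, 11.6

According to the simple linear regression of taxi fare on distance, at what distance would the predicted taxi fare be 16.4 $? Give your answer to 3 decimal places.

n = 6, Σx = 73, Σy = 142, Σxy = 1950.7, Σx² = 1217
Sxx = Σx² − (Σx)²/n = 1217 − 888.166667 = 328.833333
Sxy = Σxy − (Σx)(Σy)/n = 1950.7 − 1727.666667 = 223.033333
b = Sxy/Sxx = 223.033333/328.833333 = 0.678256
a = ȳ − b·x̄ = 23.666667 − 0.678256·12.166667 = 15.414546
Set a + b·x = 16.4: x = (16.4 − 15.414546) / 0.678256 = 1.452922

1.453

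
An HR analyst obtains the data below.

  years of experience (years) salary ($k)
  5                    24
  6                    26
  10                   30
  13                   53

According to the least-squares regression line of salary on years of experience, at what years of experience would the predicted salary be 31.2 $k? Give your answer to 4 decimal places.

7.8751

n = 4, Σx = 34, Σy = 133, Σxy = 1265, Σx² = 330
Sxx = Σx² − (Σx)²/n = 330 − 289 = 41
Sxy = Σxy − (Σx)(Σy)/n = 1265 − 1130.5 = 134.5
b = Sxy/Sxx = 134.5/41 = 3.280488
a = ȳ − b·x̄ = 33.25 − 3.280488·8.5 = 5.365854
Set a + b·x = 31.2: x = (31.2 − 5.365854) / 3.280488 = 7.875093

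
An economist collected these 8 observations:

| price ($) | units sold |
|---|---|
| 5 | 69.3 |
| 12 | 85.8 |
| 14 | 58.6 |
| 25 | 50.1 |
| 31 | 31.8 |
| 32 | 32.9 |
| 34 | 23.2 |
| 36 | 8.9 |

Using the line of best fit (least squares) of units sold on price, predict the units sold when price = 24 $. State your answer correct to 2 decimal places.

44.33

n = 8, Σx = 189, Σy = 360.6, Σxy = 6596.8, Σx² = 5427
Sxx = Σx² − (Σx)²/n = 5427 − 4465.125 = 961.875
Sxy = Σxy − (Σx)(Σy)/n = 6596.8 − 8519.175 = -1922.375
b = Sxy/Sxx = -1922.375/961.875 = -1.998571
a = ȳ − b·x̄ = 45.075 − (-1.998571)·23.625 = 92.291228
ŷ(24) = a + b·24 = 92.291228 + (-1.998571)·24 = 44.325536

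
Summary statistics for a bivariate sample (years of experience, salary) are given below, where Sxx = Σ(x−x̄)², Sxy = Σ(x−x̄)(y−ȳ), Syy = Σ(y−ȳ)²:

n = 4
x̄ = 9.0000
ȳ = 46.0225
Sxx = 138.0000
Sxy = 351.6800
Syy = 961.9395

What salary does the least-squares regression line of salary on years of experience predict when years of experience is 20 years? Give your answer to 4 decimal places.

74.0550

b = Sxy/Sxx = 351.68/138 = 2.548406
a = ȳ − b·x̄ = 46.0225 − 2.548406·9 = 23.086848
ŷ(20) = a + b·20 = 23.086848 + 2.548406·20 = 74.054964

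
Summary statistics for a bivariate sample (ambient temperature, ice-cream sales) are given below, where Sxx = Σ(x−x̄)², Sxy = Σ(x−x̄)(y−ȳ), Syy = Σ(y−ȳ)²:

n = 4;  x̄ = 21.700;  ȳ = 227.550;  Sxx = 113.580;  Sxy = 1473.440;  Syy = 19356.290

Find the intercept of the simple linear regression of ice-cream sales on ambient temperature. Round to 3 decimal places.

-53.958

b = Sxy/Sxx = 1473.44/113.58 = 12.972706
a = ȳ − b·x̄ = 227.55 − 12.972706·21.7 = -53.957730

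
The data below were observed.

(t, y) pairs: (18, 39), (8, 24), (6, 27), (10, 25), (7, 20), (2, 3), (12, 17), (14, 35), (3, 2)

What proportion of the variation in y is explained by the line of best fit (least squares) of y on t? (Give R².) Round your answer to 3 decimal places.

n = 9, Σx = 80, Σy = 192, Σxy = 2152, Σx² = 926, Σy² = 5378
Sxx = Σx² − (Σx)²/n = 926 − 711.111111 = 214.888889
Sxy = Σxy − (Σx)(Σy)/n = 2152 − 1706.666667 = 445.333333
Syy = Σy² − (Σy)²/n = 5378 − 4096 = 1282
R² = Sxy²/(Sxx·Syy) = (445.333333)²/(214.888889·1282) = 0.719894

0.720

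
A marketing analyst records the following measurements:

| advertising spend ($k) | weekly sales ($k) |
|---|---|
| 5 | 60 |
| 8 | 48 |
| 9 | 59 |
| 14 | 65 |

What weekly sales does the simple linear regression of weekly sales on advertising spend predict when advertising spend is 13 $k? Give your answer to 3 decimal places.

61.524

n = 4, Σx = 36, Σy = 232, Σxy = 2125, Σx² = 366
Sxx = Σx² − (Σx)²/n = 366 − 324 = 42
Sxy = Σxy − (Σx)(Σy)/n = 2125 − 2088 = 37
b = Sxy/Sxx = 37/42 = 0.880952
a = ȳ − b·x̄ = 58 − 0.880952·9 = 50.071429
ŷ(13) = a + b·13 = 50.071429 + 0.880952·13 = 61.523810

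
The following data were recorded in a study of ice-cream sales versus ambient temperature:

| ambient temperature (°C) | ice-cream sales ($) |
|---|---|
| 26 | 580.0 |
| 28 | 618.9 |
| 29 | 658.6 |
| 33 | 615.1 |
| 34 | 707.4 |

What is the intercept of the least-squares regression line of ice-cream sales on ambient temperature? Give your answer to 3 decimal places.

n = 5, Σx = 150, Σy = 3180, Σxy = 95858.5, Σx² = 4546
Sxx = Σx² − (Σx)²/n = 4546 − 4500 = 46
Sxy = Σxy − (Σx)(Σy)/n = 95858.5 − 95400 = 458.5
b = Sxy/Sxx = 458.5/46 = 9.967391
a = ȳ − b·x̄ = 636 − 9.967391·30 = 336.978261

336.978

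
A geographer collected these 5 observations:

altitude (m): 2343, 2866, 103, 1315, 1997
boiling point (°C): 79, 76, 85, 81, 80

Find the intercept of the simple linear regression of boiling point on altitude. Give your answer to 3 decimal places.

n = 5, Σx = 8624, Σy = 401, Σxy = 677943, Σx² = 19431448
Sxx = Σx² − (Σx)²/n = 19431448 − 14874675.2 = 4556772.8
Sxy = Σxy − (Σx)(Σy)/n = 677943 − 691644.8 = -13701.8
b = Sxy/Sxx = -13701.8/4556772.8 = -0.003007
a = ȳ − b·x̄ = 80.2 − (-0.003007)·1724.8 = 85.386316

85.386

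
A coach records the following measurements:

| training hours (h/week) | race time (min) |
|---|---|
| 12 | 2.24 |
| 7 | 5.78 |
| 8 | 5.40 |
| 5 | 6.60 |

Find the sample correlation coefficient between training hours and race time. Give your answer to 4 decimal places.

-0.9852

n = 4, Σx = 32, Σy = 20.02, Σxy = 143.54, Σx² = 282, Σy² = 111.146
Sxx = Σx² − (Σx)²/n = 282 − 256 = 26
Sxy = Σxy − (Σx)(Σy)/n = 143.54 − 160.16 = -16.62
Syy = Σy² − (Σy)²/n = 111.146 − 100.2001 = 10.9459
r = Sxy/√(Sxx·Syy) = -16.62/√(284.5934) = -16.62/16.869896 = -0.985187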